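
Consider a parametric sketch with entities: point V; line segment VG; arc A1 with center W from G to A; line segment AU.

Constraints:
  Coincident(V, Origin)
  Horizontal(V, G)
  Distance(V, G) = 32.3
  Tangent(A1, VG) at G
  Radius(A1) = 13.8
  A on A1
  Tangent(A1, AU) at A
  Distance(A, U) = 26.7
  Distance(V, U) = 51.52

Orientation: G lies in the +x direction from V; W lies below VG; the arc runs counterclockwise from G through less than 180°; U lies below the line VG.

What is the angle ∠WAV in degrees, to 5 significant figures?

118.24°

Checks: ∠(WG, GV) = 90.00° ✓; |WG| = 13.80 ✓; |WA| = 13.80 ✓; ∠(WA, AU) = 90.00° ✓; |AU| = 26.70 ✓; |VU| = 51.52 ✓.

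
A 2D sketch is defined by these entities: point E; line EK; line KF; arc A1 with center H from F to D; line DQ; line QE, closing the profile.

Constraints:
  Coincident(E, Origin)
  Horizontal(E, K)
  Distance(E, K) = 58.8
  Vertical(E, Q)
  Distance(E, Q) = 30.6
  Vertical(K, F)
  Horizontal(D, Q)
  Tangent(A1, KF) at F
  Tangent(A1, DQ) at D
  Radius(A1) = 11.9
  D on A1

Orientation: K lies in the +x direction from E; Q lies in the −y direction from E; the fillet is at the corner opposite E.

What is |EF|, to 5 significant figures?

61.702

E is at the origin; EK is horizontal with |EK| = 58.8 and K on the +x side, so K = (58.800, 0.0000). E and Q share the same x with |EQ| = 30.6 and Q on the −y side, so Q = (0.0000, -30.600). The virtual corner opposite E is at (58.800, -30.600). A1 meets KF tangentially, so HF is at right angles to KF and since A1 is tangent to DQ there, HD ⟂ DQ, with radius 11.9, so the center H sits 11.9 in from both sides at H = (46.900, -18.700). That places the tangent points at F = (58.800, -18.700) on KF and D = (46.900, -30.600) on DQ. Then |EF| = |F − E| = 61.702.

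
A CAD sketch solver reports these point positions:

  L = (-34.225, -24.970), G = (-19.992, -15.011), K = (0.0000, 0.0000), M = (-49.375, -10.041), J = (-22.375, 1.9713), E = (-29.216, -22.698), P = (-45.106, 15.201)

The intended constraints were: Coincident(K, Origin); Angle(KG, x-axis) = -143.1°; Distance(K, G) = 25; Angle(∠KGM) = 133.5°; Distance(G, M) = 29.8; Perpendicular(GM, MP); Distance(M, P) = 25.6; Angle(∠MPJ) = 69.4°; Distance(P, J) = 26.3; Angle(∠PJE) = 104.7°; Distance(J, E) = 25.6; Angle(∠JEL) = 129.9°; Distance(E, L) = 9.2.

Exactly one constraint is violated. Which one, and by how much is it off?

Distance(E, L) = 9.2 — off by 3.70.

K = (0.00, 0.00) ✓; KG at -143.1° ✓; |KG| = 25.00 ✓; ∠KGM = 133.5° ✓; |GM| = 29.80 ✓; ∠(GM, MP) = 90.00° ✓; |MP| = 25.60 ✓; ∠MPJ = 69.40° ✓; |PJ| = 26.30 ✓; ∠PJE = 104.7° ✓; |JE| = 25.60 ✓; ∠JEL = 129.9° ✓; |EL| = 5.500 ✗.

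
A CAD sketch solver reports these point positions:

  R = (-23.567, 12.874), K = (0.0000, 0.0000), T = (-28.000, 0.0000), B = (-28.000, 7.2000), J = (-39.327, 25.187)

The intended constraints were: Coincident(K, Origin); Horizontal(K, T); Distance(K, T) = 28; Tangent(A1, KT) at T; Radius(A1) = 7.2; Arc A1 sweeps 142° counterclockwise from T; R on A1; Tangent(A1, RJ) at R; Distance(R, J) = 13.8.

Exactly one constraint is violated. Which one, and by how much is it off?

Distance(R, J) = 13.8 — off by 6.20.

K = (0.00, 0.00) ✓; K.y = 0.00, T.y = 0.00 ✓; |KT| = 28.00 ✓; ∠(BT, TK) = 90.00° ✓; |BT| = 7.200 ✓; bearing(B→R) − bearing(B→T) = 142.0° ✓; |BR| = 7.200 ✓; ∠(BR, RJ) = 90.00° ✓; |RJ| = 20.00 ✗.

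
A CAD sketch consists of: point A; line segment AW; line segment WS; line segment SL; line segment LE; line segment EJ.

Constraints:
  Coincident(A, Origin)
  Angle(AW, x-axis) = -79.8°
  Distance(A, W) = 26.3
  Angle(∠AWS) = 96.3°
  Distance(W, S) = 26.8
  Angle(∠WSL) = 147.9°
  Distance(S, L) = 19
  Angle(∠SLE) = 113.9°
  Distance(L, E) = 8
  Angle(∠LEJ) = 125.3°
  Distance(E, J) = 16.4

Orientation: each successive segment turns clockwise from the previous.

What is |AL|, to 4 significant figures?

48.51

A is at the origin; AW runs at -79.8° with length 26.3, so W = (4.657, -25.88). ∠AWS = 96.3° gives WS at -163.5° from the x-axis; with |WS| = 26.8, S = (-21.04, -33.50). ∠WSL = 147.9° gives SL at 164.4° from the x-axis; with |SL| = 19.0, L = (-39.34, -28.39). Then |AL| = |L − A| = 48.51.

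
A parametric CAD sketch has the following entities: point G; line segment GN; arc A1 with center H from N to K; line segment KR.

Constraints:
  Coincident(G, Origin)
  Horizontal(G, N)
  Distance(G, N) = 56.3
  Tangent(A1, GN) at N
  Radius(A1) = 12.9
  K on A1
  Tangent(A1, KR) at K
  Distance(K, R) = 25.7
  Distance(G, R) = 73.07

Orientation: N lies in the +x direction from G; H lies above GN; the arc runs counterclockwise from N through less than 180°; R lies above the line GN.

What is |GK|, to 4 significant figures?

70.60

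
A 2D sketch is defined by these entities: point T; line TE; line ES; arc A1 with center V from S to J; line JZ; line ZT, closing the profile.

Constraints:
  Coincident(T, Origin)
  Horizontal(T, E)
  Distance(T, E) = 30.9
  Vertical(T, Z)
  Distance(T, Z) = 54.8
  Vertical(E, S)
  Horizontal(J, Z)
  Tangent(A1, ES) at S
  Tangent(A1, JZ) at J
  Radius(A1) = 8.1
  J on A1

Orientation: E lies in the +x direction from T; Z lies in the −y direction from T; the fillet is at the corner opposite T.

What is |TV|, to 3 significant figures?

52.0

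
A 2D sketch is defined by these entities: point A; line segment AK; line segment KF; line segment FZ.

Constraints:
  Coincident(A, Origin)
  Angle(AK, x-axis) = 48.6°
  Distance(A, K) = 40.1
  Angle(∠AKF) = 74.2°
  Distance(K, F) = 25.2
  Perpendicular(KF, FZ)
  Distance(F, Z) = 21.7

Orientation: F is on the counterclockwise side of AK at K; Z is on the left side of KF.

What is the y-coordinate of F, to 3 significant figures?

41.0

A is at the origin; AK runs at 48.6° with length 40.1, so K = 40.1·(cos 48.6°, sin 48.6°) = (26.5, 30.1). ∠AKF = 74.2°, so KF runs at 48.6° + (180° − 74.2°) = 154° from the x-axis; with |KF| = 25.2, F = K + 25.2·(cos 154°, sin 154°) = (3.79, 41.0). So F.y = 41.0.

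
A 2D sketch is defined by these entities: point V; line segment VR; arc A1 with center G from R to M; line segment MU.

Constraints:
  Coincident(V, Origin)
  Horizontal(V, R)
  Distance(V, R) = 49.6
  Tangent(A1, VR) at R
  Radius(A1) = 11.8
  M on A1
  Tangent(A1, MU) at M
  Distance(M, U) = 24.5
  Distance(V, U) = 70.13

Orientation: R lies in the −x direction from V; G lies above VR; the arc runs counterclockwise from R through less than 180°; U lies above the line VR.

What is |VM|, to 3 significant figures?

46.3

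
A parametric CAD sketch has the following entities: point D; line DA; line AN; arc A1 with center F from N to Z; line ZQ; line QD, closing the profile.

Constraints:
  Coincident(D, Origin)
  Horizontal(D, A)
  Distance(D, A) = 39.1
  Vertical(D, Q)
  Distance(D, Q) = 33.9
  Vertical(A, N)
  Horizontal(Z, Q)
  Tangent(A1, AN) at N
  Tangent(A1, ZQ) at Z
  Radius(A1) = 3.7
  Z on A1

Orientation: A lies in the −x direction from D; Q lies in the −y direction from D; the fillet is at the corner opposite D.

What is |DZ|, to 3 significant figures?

49.0

The virtual corner opposite D is at (-39.1, -33.9). Tangency of A1 to AN means the radius FN is perpendicular to AN and the tangent condition forces FZ to be normal to ZQ, with radius 3.7, so the center F sits 3.7 in from both sides at F = (-35.4, -30.2). That places the tangent points at N = (-39.1, -30.2) on AN and Z = (-35.4, -33.9) on ZQ. Then |DZ| = |Z − D| = 49.0.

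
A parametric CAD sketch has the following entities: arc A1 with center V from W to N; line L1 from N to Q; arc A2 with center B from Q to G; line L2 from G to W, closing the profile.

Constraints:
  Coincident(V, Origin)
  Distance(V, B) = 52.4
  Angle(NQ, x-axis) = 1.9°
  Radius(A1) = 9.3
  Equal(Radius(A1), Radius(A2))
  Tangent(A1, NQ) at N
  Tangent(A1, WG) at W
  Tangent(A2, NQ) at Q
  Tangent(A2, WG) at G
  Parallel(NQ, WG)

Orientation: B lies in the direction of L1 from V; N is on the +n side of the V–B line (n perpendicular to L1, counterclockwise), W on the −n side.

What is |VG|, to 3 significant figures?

53.2

Tangency of A1 to both parallel lines with radius 9.3 puts N and W at V ± 9.3·n: N = (-0.308, 9.29), W = (0.308, -9.29). Equal radii place Q and G the same way about B: Q = B + 9.3·n = (52.1, 11.0), G = B − 9.3·n = (52.7, -7.56). Then |VG| = |G − V| = 53.2.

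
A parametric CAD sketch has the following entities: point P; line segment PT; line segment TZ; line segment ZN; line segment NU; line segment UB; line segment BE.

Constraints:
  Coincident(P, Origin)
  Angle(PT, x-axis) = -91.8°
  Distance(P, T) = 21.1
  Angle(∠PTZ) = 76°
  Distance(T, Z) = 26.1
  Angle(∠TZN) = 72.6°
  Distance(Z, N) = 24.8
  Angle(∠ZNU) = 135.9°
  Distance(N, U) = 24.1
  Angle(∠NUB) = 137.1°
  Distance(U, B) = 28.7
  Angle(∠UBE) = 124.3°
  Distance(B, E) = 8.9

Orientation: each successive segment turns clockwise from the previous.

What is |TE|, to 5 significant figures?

38.690

∠NUB = 137.1° gives UB at -30.200° from the x-axis; with |UB| = 28.7, B = (36.118, -2.3697). ∠UBE = 124.3° gives BE at -85.900° from the x-axis; with |BE| = 8.9, E = (36.754, -11.247). Then |TE| = |E − T| = 38.690.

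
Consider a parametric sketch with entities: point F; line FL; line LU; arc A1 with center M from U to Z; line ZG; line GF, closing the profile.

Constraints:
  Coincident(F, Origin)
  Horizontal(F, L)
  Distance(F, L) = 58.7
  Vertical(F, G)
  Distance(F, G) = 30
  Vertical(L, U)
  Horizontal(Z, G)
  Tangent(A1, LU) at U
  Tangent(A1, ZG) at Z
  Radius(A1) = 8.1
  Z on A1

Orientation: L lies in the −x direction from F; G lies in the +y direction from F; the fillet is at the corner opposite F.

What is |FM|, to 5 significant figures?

55.136

FG is vertical with |FG| = 30.0 and G on the +y side, so G = (0.0000, 30.000). The virtual corner opposite F is at (-58.700, 30.000). Tangency of A1 to LU means the radius MU is perpendicular to LU and since A1 is tangent to ZG there, MZ ⟂ ZG, with radius 8.1, so the center M sits 8.1 in from both sides at M = (-50.600, 21.900). Then |FM| = |M − F| = 55.136.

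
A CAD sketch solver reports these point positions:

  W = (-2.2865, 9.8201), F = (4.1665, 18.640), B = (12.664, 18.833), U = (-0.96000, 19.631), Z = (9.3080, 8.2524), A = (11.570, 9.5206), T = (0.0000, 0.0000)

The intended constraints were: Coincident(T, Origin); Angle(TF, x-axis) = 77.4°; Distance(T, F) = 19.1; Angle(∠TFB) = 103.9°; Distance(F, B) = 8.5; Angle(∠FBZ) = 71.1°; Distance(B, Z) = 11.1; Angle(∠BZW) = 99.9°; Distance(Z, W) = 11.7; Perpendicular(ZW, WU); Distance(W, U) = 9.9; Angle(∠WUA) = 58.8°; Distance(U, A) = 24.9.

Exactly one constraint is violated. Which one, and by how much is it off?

Distance(U, A) = 24.9 — off by 8.80.

T = (0.00, 0.00) ✓; TF at 77.40° ✓; |TF| = 19.10 ✓; ∠TFB = 103.9° ✓; |FB| = 8.500 ✓; ∠FBZ = 71.10° ✓; |BZ| = 11.10 ✓; ∠BZW = 99.90° ✓; |ZW| = 11.70 ✓; ∠(ZW, WU) = 90.00° ✓; |WU| = 9.900 ✓; ∠WUA = 58.80° ✓; |UA| = 16.10 ✗.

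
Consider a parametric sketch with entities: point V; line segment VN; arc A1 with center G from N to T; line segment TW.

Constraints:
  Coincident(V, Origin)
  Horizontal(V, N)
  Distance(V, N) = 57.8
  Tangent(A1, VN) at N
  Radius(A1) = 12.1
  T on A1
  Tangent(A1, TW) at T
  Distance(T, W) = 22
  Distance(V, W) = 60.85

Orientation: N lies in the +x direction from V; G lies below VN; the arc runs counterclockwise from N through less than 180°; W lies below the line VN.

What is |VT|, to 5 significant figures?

47.931

Checks: ∠(GN, NV) = 90.00° ✓; |GT| = 12.10 ✓; ∠(GT, TW) = 90.00° ✓; |TW| = 22.00 ✓; |VW| = 60.85 ✓.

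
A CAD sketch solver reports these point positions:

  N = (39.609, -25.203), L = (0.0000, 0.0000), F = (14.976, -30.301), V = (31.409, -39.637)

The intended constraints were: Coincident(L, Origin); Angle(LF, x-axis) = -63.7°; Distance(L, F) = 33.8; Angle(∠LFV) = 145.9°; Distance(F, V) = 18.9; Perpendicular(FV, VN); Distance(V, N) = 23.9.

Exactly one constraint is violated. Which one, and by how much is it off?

Distance(V, N) = 23.9 — off by 7.30.

L = (0.00, 0.00) ✓; LF at -63.70° ✓; |LF| = 33.80 ✓; ∠LFV = 145.9° ✓; |FV| = 18.90 ✓; ∠(FV, VN) = 90.00° ✓; |VN| = 16.60 ✗.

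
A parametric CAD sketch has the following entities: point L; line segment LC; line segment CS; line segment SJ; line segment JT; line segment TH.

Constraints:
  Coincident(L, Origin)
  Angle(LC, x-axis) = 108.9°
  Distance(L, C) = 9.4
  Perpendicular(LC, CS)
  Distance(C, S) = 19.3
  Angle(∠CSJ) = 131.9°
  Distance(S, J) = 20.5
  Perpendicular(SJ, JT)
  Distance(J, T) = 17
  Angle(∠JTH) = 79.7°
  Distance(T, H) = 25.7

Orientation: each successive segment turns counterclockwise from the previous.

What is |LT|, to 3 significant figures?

26.6

L is at the origin; LC runs at 108.9° with length 9.4, so C = (-3.04, 8.89). LC ⟂ CS, so CS runs at -161°; with |CS| = 19.3, S = (-21.3, 2.64). ∠CSJ = 131.9° gives SJ at -113° from the x-axis; with |SJ| = 20.5, J = (-29.3, -16.2). The perpendicularity gives JT at right angles to SJ, so JT runs at -23.0°; with |JT| = 17.0, T = (-13.7, -22.9). Then |LT| = |T − L| = 26.6.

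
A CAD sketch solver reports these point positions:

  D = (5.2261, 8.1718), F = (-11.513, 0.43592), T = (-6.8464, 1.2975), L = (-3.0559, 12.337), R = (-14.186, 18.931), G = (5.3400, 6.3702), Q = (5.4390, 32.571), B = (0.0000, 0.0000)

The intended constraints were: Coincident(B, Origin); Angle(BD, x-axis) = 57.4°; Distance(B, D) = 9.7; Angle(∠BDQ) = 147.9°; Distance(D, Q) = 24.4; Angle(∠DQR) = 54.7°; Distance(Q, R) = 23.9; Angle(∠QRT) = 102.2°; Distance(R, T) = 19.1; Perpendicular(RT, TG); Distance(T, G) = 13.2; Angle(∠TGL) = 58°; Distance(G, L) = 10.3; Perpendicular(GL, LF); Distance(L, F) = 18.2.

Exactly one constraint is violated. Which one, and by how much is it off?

Distance(L, F) = 18.2 — off by 3.60.

B = (0.00, 0.00) ✓; BD at 57.40° ✓; |BD| = 9.700 ✓; ∠BDQ = 147.9° ✓; |DQ| = 24.40 ✓; ∠DQR = 54.70° ✓; |QR| = 23.90 ✓; ∠QRT = 102.2° ✓; |RT| = 19.10 ✓; ∠(RT, TG) = 90.00° ✓; |TG| = 13.20 ✓; ∠TGL = 58.00° ✓; |GL| = 10.30 ✓; ∠(GL, LF) = 90.00° ✓; |LF| = 14.60 ✗.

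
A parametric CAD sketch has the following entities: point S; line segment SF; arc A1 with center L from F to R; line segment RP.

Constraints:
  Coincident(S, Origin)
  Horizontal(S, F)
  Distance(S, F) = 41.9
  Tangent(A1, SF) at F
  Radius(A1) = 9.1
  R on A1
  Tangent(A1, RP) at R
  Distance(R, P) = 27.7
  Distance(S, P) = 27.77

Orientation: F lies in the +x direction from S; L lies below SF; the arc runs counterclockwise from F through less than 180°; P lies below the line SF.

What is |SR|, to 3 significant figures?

35.5

S is at the origin; S and F share the same y with |SF| = 41.9 and F on the +x side, so F = (41.9, 0.00). The tangent condition forces LF to be normal to SF, so L = F + (0, -9.1) = (41.9, -9.10). Since LR ⟂ RP (tangency), |LP| = √(9.1² + 27.7²) = 29.2 regardless of where R sits on A1. So P lies on both circle(S, 27.77) and circle(L, 29.2); the below-SF intersection is P = (16.1, -22.6). R is the foot of the tangent from P: R = (35.4, -2.76).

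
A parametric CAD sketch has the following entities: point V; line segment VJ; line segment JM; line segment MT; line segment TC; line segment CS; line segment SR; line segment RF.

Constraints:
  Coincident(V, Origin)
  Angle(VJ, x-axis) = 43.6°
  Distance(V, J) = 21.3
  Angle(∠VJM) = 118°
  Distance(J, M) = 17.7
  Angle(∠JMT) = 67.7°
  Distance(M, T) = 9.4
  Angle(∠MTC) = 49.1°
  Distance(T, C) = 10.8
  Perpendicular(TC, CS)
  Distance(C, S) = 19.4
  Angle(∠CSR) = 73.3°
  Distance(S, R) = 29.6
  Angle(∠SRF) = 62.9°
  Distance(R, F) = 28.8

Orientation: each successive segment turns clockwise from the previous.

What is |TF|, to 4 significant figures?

10.18

V is at the origin; VJ runs at 43.6° with length 21.3, so J = (15.42, 14.69). ∠VJM = 118.0° gives JM at -18.40° from the x-axis; with |JM| = 17.7, M = (32.22, 9.102). ∠JMT = 67.7° gives MT at -130.7° from the x-axis; with |MT| = 9.4, T = (26.09, 1.975). ∠MTC = 49.1° gives TC at 98.40° from the x-axis; with |TC| = 10.8, C = (24.51, 12.66). TC is perpendicular to CS, so CS runs at 8.400°; with |CS| = 19.4, S = (43.70, 15.49). ∠CSR = 73.3° gives SR at -98.30° from the x-axis; with |SR| = 29.6, R = (39.43, -13.80). ∠SRF = 62.9° gives RF at 144.6° from the x-axis; with |RF| = 28.8, F = (15.96, 2.887). Then |TF| = |F − T| = 10.18.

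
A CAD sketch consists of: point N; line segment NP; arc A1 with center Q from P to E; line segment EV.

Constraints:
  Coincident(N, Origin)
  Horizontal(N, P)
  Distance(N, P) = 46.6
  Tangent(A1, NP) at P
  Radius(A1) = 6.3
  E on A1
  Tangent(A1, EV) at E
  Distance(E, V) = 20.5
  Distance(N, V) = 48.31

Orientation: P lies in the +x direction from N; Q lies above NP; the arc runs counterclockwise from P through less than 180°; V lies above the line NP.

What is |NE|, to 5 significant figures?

52.728

N is at the origin; NP is horizontal with |NP| = 46.6 and P on the +x side, so P = (46.600, 0.0000). Tangency of A1 to NP means the radius QP is perpendicular to NP, so Q = P + (0, 6.3) = (46.600, 6.3000). Since QE ⟂ EV (tangency), |QV| = √(6.3² + 20.5²) = 21.446 regardless of where E sits on A1. So V lies on both circle(N, 48.31) and circle(Q, 21.446); the above-NP intersection is V = (40.213, 26.773). E is the foot of the tangent from V: E = (51.798, 9.8602).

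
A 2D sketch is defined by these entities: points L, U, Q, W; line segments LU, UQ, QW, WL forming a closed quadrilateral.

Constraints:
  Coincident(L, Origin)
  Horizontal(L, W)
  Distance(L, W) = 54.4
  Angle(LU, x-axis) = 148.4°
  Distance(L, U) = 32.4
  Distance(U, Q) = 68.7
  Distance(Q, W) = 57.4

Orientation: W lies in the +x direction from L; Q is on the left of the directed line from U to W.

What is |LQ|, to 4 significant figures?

61.08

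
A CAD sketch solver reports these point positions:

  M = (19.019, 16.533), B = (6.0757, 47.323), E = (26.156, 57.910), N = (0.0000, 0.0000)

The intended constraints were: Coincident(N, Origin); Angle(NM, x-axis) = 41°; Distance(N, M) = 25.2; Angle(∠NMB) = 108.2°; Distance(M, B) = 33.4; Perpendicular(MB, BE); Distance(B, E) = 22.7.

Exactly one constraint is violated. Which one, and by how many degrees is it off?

Perpendicular(MB, BE) — off by 5.00°.

N = (0.00, 0.00) ✓; NM at 41.00° ✓; |NM| = 25.20 ✓; ∠NMB = 108.2° ✓; |MB| = 33.40 ✓; ∠(MB, BE) = 85.00° ✗; |BE| = 22.70 ✓.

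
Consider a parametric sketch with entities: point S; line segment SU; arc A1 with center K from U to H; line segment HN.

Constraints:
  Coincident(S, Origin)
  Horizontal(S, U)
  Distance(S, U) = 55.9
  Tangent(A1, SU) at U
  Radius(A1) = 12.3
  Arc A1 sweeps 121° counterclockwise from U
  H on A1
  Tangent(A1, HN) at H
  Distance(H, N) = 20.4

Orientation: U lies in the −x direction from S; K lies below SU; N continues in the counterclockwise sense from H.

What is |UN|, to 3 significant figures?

36.1

S is at the origin; SU is horizontal with |SU| = 55.9 and U on the −x side, so U = (-55.9, 0.00). Since A1 is tangent to SU there, KU ⟂ SU, so K = U + (0, -12.3) = (-55.9, -12.3). On A1, U sits at bearing 90° from K; a 121° counterclockwise sweep puts H at bearing 211°, so H = K + 12.3·(cos 211°, sin 211°) = (-66.4, -18.6). A1 meets HN tangentially, so KH is at right angles to HN, so HN runs along (−sin 211°, cos 211°); with |HN| = 20.4, N = (-55.9, -36.1). Then |UN| = |N − U| = 36.1.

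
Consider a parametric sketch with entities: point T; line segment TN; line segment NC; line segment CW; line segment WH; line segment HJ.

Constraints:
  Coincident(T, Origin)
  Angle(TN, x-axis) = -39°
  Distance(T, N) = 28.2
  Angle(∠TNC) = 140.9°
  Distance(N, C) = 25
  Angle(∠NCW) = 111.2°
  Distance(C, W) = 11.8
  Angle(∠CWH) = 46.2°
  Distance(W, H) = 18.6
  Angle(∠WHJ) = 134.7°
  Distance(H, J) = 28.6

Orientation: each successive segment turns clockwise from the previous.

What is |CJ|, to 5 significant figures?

32.754

T is at the origin; TN runs at -39.0° with length 28.2, so N = (21.916, -17.747). ∠TNC = 140.9° gives NC at -78.100° from the x-axis; with |NC| = 25.0, C = (27.071, -42.210). ∠NCW = 111.2° gives CW at -146.90° from the x-axis; with |CW| = 11.8, W = (17.186, -48.654). ∠CWH = 46.2° gives WH at 79.300° from the x-axis; with |WH| = 18.6, H = (20.639, -30.377). ∠WHJ = 134.7° gives HJ at 34.000° from the x-axis; with |HJ| = 28.6, J = (44.349, -14.384). Then |CJ| = |J − C| = 32.754.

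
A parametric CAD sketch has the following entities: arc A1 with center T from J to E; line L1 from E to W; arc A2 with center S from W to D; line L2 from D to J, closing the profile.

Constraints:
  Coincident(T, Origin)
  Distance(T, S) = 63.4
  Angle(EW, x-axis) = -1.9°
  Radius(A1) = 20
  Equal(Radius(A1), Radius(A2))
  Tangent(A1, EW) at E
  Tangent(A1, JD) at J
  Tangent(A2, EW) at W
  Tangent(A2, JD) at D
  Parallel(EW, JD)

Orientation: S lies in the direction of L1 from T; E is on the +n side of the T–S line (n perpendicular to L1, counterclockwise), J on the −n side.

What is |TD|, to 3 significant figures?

66.5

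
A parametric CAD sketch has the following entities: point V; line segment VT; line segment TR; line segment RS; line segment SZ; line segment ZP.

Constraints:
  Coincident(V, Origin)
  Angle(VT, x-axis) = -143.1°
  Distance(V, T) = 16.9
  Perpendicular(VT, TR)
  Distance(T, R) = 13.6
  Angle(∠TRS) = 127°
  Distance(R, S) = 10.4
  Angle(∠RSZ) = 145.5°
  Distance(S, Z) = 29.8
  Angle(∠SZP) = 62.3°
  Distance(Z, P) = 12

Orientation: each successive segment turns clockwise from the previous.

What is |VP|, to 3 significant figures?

19.1

∠RSZ = 145.5° gives SZ at 39.4° from the x-axis; with |SZ| = 29.8, Z = (4.23, 29.6). ∠SZP = 62.3° gives ZP at -78.3° from the x-axis; with |ZP| = 12.0, P = (6.66, 17.9). Then |VP| = |P − V| = 19.1.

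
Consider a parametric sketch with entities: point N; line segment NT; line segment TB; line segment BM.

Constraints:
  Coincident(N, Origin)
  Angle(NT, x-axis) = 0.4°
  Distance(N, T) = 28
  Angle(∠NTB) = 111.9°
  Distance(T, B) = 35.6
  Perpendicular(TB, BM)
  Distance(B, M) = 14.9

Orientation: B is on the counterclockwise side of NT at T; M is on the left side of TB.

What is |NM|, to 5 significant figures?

47.358

∠NTB = 111.9°, so TB runs at 0.4° + (180° − 111.9°) = 68.500° from the x-axis; with |TB| = 35.6, B = T + 35.6·(cos 68.500°, sin 68.500°) = (41.047, 33.318). The perpendicularity gives BM at right angles to TB; with |BM| = 14.9 on the left of TB, M = B + 14.9·(-0.93042, 0.36650) = (27.184, 38.779). Then |NM| = |M − N| = 47.358.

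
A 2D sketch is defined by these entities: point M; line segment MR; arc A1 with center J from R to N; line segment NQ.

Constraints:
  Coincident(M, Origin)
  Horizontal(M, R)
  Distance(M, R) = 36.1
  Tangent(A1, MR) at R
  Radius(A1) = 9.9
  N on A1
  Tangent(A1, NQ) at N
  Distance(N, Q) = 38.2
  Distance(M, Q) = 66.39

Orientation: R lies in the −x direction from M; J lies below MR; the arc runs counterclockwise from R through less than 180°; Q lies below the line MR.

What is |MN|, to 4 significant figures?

47.07

M is at the origin; M and R share the same y with |MR| = 36.1 and R on the −x side, so R = (-36.10, 0.000). Tangency of A1 to MR means the radius JR is perpendicular to MR, so J = R + (0, -9.9) = (-36.10, -9.900). Since JN ⟂ NQ (tangency), |JQ| = √(9.9² + 38.2²) = 39.46 regardless of where N sits on A1. So Q lies on both circle(M, 66.39) and circle(J, 39.46); the below-MR intersection is Q = (-45.67, -48.18). N is the foot of the tangent from Q: N = (-46.00, -9.985).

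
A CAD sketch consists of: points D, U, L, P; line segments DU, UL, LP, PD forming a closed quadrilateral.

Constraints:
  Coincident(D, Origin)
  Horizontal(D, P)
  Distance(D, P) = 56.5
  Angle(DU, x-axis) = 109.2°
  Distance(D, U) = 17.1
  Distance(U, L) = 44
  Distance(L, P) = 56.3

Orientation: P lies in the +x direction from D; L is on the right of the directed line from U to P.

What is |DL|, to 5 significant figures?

26.939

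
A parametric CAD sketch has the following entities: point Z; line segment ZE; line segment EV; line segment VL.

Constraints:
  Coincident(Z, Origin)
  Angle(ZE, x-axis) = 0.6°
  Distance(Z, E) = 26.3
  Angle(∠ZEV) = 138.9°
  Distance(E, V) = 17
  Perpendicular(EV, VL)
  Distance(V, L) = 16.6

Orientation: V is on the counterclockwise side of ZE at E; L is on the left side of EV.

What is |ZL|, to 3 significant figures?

36.8

∠ZEV = 138.9°, so EV runs at 0.6° + (180° − 138.9°) = 41.7° from the x-axis; with |EV| = 17.0, V = E + 17.0·(cos 41.7°, sin 41.7°) = (39.0, 11.6). The perpendicularity gives VL at right angles to EV; with |VL| = 16.6 on the left of EV, L = V + 16.6·(-0.665, 0.747) = (27.9, 24.0). Then |ZL| = |L − Z| = 36.8.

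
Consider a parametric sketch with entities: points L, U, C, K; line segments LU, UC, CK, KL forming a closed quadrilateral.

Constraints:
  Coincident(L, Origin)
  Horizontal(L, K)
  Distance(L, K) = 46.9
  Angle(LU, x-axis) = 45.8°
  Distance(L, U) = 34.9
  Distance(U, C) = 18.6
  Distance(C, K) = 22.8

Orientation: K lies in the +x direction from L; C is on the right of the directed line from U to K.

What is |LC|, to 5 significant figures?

25.840

L is at the origin; LK is horizontal with |LK| = 46.9 and K in +x, so K = (46.9, 0). LU runs at 45.8° with |LU| = 34.9, so U = (24.331, 25.020). C is determined by |UC| = 18.6 and |CK| = 22.8 together: it lies at the intersection of circle(U, 18.6) and circle(K, 22.8). With |UK| = 33.695, the foot of the radical line on UK is 14.267 from U and the perpendicular offset is √(18.6² − 14.267²) = 11.933. Taking the right-of-UK solution: C = (25.026, 6.4332).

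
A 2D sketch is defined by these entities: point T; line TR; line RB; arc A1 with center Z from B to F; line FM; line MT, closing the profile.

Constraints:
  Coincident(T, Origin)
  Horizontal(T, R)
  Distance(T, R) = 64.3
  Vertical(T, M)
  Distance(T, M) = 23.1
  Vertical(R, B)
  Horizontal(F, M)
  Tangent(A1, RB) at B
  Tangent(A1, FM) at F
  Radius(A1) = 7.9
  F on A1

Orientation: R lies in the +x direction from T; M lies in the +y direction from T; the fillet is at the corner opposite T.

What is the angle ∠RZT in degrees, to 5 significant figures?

102.38°

T is at the origin; T and R share the same y with |TR| = 64.3 and R on the +x side, so R = (64.300, 0.0000). T and M share the same x with |TM| = 23.1 and M on the +y side, so M = (0.0000, 23.100). The virtual corner opposite T is at (64.300, 23.100). A1 meets RB tangentially, so ZB is at right angles to RB and the tangent condition forces ZF to be normal to FM, with radius 7.9, so the center Z sits 7.9 in from both sides at Z = (56.400, 15.200). Then cos ∠RZT = ZR·ZT / (|ZR||ZT|), giving 102.38°.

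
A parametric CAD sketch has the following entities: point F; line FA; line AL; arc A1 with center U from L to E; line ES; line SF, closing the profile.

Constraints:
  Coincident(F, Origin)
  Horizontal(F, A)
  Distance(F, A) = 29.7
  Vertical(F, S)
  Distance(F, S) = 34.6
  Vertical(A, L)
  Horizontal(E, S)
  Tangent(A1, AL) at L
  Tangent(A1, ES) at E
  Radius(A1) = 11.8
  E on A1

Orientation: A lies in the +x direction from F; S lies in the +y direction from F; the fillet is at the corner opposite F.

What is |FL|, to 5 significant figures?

37.442

F is at the origin; FA is horizontal with |FA| = 29.7 and A on the +x side, so A = (29.700, 0.0000). FS is vertical with |FS| = 34.6 and S on the +y side, so S = (0.0000, 34.600). The virtual corner opposite F is at (29.700, 34.600). Tangency of A1 to AL means the radius UL is perpendicular to AL and since A1 is tangent to ES there, UE ⟂ ES, with radius 11.8, so the center U sits 11.8 in from both sides at U = (17.900, 22.800). That places the tangent points at L = (29.700, 22.800) on AL and E = (17.900, 34.600) on ES. Then |FL| = |L − F| = 37.442.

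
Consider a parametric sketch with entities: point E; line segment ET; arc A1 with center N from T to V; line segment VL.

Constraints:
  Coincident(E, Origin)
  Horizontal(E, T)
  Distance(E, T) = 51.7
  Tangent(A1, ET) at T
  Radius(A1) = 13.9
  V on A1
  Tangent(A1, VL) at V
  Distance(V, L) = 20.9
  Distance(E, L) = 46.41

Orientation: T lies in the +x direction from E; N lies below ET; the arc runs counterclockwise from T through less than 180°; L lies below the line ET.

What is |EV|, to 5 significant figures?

39.674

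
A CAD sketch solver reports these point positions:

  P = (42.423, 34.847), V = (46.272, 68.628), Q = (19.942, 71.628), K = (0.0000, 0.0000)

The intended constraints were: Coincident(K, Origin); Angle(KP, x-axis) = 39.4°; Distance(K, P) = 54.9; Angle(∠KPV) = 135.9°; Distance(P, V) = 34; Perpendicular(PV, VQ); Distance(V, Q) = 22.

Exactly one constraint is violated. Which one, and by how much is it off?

Distance(V, Q) = 22 — off by 4.50.

K = (0.00, 0.00) ✓; KP at 39.40° ✓; |KP| = 54.90 ✓; ∠KPV = 135.9° ✓; |PV| = 34.00 ✓; ∠(PV, VQ) = 90.00° ✓; |VQ| = 26.50 ✗.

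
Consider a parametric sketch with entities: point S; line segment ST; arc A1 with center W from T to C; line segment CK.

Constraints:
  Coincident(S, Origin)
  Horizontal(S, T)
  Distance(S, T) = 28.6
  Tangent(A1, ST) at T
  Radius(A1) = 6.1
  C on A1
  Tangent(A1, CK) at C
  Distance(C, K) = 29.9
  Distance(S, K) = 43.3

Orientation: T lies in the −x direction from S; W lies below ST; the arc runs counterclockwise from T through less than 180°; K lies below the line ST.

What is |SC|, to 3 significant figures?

35.3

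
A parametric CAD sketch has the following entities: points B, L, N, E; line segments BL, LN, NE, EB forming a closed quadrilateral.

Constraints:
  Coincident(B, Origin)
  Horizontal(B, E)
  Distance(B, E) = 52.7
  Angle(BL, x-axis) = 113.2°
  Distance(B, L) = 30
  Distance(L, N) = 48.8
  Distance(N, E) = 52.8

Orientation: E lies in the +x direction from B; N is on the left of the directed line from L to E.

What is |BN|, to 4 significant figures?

58.34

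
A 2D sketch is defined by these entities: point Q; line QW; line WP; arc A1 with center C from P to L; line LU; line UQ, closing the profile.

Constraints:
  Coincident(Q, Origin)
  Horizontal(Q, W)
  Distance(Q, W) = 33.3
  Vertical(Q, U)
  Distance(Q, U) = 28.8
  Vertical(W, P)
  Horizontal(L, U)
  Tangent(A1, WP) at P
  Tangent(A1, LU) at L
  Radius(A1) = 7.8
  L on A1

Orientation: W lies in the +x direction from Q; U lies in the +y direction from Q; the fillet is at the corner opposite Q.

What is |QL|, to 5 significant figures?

38.467

Q is at the origin; QW is horizontal with |QW| = 33.3 and W on the +x side, so W = (33.300, 0.0000). QU is vertical with |QU| = 28.8 and U on the +y side, so U = (0.0000, 28.800). The virtual corner opposite Q is at (33.300, 28.800). The tangent condition forces CP to be normal to WP and A1 meets LU tangentially, so CL is at right angles to LU, with radius 7.8, so the center C sits 7.8 in from both sides at C = (25.500, 21.000). That places the tangent points at P = (33.300, 21.000) on WP and L = (25.500, 28.800) on LU. Then |QL| = |L − Q| = 38.467.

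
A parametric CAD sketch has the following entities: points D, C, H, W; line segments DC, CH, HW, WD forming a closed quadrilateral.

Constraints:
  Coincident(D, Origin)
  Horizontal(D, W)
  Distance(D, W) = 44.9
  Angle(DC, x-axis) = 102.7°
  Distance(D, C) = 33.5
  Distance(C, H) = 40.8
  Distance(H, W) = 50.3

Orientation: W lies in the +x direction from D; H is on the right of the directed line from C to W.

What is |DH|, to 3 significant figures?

9.34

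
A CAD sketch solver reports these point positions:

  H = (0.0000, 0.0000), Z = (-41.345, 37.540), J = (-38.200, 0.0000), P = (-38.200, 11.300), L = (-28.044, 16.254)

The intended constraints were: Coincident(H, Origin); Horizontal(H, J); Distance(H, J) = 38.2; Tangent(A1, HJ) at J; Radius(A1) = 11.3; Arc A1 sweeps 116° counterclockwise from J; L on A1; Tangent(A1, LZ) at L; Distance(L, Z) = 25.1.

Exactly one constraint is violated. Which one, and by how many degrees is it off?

Tangent(A1, LZ) at L — off by 6.00°.

H = (0.00, 0.00) ✓; H.y = 0.00, J.y = 0.00 ✓; |HJ| = 38.20 ✓; ∠(PJ, JH) = 90.00° ✓; |PJ| = 11.30 ✓; bearing(P→L) − bearing(P→J) = 116.0° ✓; |PL| = 11.30 ✓; ∠(PL, LZ) = 84.00° ✗; |LZ| = 25.10 ✓.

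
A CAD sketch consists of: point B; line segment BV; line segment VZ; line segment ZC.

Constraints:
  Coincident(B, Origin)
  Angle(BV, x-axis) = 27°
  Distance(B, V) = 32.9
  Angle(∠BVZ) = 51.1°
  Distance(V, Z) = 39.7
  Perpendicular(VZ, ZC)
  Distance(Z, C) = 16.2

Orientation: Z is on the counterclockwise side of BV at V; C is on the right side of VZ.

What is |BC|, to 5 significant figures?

45.936

B is at the origin; BV runs at 27.0° with length 32.9, so V = 32.9·(cos 27.0°, sin 27.0°) = (29.314, 14.936). ∠BVZ = 51.1°, so VZ runs at 27.0° + (180° − 51.1°) = 155.90° from the x-axis; with |VZ| = 39.7, Z = V + 39.7·(cos 155.90°, sin 155.90°) = (-6.9254, 31.147). VZ is perpendicular to ZC; with |ZC| = 16.2 on the right of VZ, C = Z + 16.2·(0.40833, 0.91283) = (-0.31045, 45.935). Then |BC| = |C − B| = 45.936.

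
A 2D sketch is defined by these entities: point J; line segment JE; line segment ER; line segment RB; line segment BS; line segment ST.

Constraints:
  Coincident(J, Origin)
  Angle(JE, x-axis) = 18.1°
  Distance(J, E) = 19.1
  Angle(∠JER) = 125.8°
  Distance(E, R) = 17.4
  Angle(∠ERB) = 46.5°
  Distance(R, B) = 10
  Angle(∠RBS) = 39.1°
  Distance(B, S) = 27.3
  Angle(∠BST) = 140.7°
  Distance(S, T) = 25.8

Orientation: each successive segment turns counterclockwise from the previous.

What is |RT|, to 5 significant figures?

40.759

J is at the origin; JE runs at 18.1° with length 19.1, so E = (18.155, 5.9339). ∠JER = 125.8° gives ER at 72.300° from the x-axis; with |ER| = 17.4, R = (23.445, 22.510). ∠ERB = 46.5° gives RB at -154.20° from the x-axis; with |RB| = 10.0, B = (14.442, 18.158). ∠RBS = 39.1° gives BS at -13.300° from the x-axis; with |BS| = 27.3, S = (41.010, 11.878). ∠BST = 140.7° gives ST at 26.000° from the x-axis; with |ST| = 25.8, T = (64.199, 23.188). Then |RT| = |T − R| = 40.759.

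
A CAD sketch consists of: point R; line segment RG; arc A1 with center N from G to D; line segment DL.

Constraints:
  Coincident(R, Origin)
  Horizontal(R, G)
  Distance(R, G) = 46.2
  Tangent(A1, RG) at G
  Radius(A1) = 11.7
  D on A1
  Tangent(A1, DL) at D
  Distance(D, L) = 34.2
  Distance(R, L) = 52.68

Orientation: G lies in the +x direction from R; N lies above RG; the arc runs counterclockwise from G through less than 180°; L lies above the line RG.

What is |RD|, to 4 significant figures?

57.88

R is at the origin; RG is horizontal with |RG| = 46.2 and G on the +x side, so G = (46.20, 0.000). Since A1 is tangent to RG there, NG ⟂ RG, so N = G + (0, 11.7) = (46.20, 11.70). Since ND ⟂ DL (tangency), |NL| = √(11.7² + 34.2²) = 36.15 regardless of where D sits on A1. So L lies on both circle(R, 52.68) and circle(N, 36.15); the above-RG intersection is L = (29.41, 43.71). D is the foot of the tangent from L: D = (54.24, 20.20).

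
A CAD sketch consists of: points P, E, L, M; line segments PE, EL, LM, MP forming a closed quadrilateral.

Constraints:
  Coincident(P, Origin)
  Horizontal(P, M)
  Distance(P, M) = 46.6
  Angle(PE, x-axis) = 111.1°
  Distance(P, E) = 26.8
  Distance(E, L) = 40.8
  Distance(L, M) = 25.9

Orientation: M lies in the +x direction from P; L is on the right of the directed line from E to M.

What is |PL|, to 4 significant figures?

20.90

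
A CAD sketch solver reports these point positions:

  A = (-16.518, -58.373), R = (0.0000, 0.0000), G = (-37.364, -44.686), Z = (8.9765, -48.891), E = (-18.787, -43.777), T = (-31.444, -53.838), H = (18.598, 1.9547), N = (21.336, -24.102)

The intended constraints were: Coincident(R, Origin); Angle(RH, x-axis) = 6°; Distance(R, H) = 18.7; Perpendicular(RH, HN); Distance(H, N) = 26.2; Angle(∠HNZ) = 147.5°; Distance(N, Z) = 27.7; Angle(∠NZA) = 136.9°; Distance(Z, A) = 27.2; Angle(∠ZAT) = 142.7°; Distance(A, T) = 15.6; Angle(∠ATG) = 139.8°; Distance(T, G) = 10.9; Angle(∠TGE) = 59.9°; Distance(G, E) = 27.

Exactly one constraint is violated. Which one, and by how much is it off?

Distance(G, E) = 27 — off by 8.40.

R = (0.00, 0.00) ✓; RH at 6.000° ✓; |RH| = 18.70 ✓; ∠(RH, HN) = 90.00° ✓; |HN| = 26.20 ✓; ∠HNZ = 147.5° ✓; |NZ| = 27.70 ✓; ∠NZA = 136.9° ✓; |ZA| = 27.20 ✓; ∠ZAT = 142.7° ✓; |AT| = 15.60 ✓; ∠ATG = 139.8° ✓; |TG| = 10.90 ✓; ∠TGE = 59.90° ✓; |GE| = 18.60 ✗.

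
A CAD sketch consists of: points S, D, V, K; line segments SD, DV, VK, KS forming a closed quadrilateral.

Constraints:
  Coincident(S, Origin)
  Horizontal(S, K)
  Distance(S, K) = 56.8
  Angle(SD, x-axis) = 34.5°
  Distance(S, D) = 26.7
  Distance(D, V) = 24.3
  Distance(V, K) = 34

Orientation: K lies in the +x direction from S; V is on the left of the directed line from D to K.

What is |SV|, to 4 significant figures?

50.97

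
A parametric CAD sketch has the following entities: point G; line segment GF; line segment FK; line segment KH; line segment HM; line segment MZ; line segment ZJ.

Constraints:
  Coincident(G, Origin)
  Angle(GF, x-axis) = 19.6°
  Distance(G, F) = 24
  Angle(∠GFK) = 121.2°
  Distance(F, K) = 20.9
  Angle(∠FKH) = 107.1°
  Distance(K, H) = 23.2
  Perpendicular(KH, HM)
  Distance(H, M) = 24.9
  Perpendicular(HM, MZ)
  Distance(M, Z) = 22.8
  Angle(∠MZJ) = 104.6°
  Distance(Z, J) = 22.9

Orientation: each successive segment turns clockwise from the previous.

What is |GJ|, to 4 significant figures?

38.30

HM ⟂ MZ, so MZ runs at 67.90°; with |MZ| = 22.8, Z = (15.58, 3.839). ∠MZJ = 104.6° gives ZJ at -7.500° from the x-axis; with |ZJ| = 22.9, J = (38.29, 0.8497). Then |GJ| = |J − G| = 38.30.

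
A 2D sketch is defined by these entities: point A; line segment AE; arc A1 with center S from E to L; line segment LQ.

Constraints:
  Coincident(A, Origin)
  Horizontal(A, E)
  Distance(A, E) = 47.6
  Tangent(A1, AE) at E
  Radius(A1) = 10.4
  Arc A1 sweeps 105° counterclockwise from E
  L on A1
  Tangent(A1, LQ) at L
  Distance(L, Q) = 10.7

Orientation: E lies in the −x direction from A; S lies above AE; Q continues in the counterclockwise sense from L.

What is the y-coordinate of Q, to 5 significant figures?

23.427

A is at the origin; A and E share the same y with |AE| = 47.6 and E on the −x side, so E = (-47.600, 0.0000). Tangency of A1 to AE means the radius SE is perpendicular to AE, so S = E + (0, 10.4) = (-47.600, 10.400). On A1, E sits at bearing -90° from S; a 105° counterclockwise sweep puts L at bearing 15°, so L = S + 10.4·(cos 15°, sin 15°) = (-37.554, 13.092). Since A1 is tangent to LQ there, SL ⟂ LQ, so LQ runs along (−sin 15°, cos 15°); with |LQ| = 10.7, Q = (-40.324, 23.427). So Q.y = 23.427.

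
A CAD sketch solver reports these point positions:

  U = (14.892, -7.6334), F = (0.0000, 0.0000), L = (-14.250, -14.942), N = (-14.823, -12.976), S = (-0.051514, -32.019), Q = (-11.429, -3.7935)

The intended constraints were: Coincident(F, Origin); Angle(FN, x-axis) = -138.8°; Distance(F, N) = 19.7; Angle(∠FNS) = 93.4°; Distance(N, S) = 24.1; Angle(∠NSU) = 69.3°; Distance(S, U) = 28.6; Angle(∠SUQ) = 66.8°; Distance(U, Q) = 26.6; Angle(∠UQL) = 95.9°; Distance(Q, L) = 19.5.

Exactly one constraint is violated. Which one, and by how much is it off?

Distance(Q, L) = 19.5 — off by 8.00.

F = (0.00, 0.00) ✓; FN at -138.8° ✓; |FN| = 19.70 ✓; ∠FNS = 93.40° ✓; |NS| = 24.10 ✓; ∠NSU = 69.30° ✓; |SU| = 28.60 ✓; ∠SUQ = 66.80° ✓; |UQ| = 26.60 ✓; ∠UQL = 95.90° ✓; |QL| = 11.50 ✗.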